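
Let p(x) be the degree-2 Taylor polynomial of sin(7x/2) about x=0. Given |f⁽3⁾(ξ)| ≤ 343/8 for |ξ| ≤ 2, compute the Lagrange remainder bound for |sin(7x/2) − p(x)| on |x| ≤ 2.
343/6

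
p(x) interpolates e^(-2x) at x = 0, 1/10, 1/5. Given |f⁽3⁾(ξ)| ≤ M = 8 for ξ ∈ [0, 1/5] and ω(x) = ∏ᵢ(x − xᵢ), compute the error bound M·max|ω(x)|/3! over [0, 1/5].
sqrt(3)/3375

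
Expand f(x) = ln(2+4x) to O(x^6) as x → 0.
log(2) + 2*x - 2*x**2 + 8*x**3/3 - 4*x**4 + 32*x**5/5 + O(x**6)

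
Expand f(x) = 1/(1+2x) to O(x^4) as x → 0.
1 - 2*x + 4*x**2 - 8*x**3 + O(x**4)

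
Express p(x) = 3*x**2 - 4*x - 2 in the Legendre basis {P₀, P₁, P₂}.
-P₀ + (-4)P₁ + (2)P₂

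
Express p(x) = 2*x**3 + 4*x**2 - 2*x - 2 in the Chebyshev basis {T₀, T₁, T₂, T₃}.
(-1/2)T₁ + (2)T₂ + (1/2)T₃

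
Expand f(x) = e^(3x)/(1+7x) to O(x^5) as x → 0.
1 - 4*x + 65*x**2/2 - 223*x**3 + 12515*x**4/8 + O(x**5)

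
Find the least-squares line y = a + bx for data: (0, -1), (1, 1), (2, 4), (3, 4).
a = -7/10, b = 9/5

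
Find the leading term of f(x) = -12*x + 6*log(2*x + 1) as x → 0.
-12*x**2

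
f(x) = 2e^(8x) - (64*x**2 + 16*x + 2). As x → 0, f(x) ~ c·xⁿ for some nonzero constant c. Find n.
3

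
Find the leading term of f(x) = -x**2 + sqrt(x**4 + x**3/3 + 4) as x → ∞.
x/6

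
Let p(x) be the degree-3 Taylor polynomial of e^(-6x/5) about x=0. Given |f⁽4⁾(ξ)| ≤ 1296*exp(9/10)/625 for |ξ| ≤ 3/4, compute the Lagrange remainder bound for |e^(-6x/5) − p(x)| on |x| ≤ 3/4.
2187*exp(9/10)/80000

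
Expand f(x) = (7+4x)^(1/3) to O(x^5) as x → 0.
7**(1/3) + 4*7**(1/3)*x/21 - 16*7**(1/3)*x**2/441 + 320*7**(1/3)*x**3/27783 - 2560*7**(1/3)*x**4/583443 + O(x**5)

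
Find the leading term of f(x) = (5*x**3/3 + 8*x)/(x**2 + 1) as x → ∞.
5*x/3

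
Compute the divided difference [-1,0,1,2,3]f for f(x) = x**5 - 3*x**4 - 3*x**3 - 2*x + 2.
2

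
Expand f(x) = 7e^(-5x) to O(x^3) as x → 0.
7 - 35*x + 175*x**2/2 + O(x**3)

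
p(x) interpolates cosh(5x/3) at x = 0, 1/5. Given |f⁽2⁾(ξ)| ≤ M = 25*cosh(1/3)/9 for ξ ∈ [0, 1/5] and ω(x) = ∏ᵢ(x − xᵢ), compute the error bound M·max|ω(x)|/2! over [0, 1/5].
cosh(1/3)/72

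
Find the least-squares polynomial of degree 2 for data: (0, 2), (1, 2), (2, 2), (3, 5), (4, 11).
82/35 + (-153/70)x + (15/14)x²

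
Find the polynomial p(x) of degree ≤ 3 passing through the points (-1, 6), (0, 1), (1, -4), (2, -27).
-3*x**3 - 2*x + 1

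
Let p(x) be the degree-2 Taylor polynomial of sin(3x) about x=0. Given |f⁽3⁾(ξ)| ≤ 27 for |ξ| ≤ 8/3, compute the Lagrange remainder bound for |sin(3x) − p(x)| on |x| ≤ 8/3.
256/3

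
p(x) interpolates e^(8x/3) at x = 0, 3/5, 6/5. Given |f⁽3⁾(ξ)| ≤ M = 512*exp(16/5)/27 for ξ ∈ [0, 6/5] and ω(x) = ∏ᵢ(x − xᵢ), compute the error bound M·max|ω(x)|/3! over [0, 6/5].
512*sqrt(3)*exp(16/5)/3375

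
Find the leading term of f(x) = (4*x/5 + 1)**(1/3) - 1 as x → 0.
4*x/15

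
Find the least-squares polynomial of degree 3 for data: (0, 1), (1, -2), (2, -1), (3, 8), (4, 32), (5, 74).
127/126 + (-2389/756)x + (-83/126)x² + (91/108)x³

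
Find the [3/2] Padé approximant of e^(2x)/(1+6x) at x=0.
(2644*x**3/7545 + 2553*x**2/2515 + 3792*x/2515 + 1)/(-7429*x**2/2515 + 13852*x/2515 + 1)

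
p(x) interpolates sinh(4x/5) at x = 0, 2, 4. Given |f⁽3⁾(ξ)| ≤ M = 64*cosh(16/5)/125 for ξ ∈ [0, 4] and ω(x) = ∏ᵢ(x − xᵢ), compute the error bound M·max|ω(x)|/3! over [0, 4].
512*sqrt(3)*cosh(16/5)/3375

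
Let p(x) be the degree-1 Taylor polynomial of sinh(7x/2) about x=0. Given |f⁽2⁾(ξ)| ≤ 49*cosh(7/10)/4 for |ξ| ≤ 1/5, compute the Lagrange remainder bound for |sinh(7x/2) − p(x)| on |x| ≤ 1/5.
49*cosh(7/10)/200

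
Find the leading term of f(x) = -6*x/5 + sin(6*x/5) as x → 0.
-36*x**3/125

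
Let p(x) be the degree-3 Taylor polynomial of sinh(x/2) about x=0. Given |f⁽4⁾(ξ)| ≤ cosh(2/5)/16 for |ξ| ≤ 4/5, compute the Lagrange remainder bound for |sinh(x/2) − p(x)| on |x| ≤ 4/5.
2*cosh(2/5)/1875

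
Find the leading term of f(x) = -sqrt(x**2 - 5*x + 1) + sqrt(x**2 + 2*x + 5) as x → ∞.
7/2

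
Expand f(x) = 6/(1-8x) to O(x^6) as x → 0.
6 + 48*x + 384*x**2 + 3072*x**3 + 24576*x**4 + 196608*x**5 + O(x**6)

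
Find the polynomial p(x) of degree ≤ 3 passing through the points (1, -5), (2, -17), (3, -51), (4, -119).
-2*x**3 + x**2 - x - 3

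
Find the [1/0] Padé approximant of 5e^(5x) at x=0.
25*x + 5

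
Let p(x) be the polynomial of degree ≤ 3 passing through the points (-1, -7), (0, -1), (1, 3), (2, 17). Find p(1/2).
1/2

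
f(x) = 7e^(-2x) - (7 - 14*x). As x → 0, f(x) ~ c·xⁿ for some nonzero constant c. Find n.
2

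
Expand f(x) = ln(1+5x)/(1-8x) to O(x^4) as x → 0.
5*x + 55*x**2/2 + 785*x**3/3 + O(x**4)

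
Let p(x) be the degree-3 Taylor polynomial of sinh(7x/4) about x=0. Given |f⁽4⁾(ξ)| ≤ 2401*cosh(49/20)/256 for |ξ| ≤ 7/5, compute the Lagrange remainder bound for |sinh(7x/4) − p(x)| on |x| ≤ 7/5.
5764801*cosh(49/20)/3840000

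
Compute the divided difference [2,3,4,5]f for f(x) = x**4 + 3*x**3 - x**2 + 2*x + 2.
17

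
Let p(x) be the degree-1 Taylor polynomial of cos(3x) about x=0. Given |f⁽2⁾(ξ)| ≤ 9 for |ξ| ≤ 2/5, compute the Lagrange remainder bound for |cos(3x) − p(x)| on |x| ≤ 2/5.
18/25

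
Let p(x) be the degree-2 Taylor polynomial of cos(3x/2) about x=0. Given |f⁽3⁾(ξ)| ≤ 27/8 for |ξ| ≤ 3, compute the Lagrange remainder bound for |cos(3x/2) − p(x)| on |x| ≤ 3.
243/16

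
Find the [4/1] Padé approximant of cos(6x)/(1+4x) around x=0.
(54*x**4 - 18*x**2 + 1)/(4*x + 1)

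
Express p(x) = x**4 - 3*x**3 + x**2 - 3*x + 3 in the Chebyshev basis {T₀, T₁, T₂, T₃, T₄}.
(31/8)T₀ + (-21/4)T₁ + T₂ + (-3/4)T₃ + (1/8)T₄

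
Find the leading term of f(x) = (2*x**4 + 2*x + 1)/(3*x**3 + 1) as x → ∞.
2*x/3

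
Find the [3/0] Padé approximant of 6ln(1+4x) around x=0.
8*x*(16*x**2 - 6*x + 3)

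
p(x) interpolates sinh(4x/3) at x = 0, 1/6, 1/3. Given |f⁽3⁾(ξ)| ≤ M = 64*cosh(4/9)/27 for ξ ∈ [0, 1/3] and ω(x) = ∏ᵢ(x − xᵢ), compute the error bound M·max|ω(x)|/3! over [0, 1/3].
8*sqrt(3)*cosh(4/9)/19683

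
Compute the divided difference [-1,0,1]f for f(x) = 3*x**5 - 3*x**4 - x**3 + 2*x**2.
-1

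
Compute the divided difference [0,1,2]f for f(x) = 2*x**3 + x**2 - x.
7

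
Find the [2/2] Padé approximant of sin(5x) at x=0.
5*x/(25*x**2/6 + 1)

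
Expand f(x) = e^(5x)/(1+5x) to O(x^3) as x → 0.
1 + 25*x**2/2 + O(x**3)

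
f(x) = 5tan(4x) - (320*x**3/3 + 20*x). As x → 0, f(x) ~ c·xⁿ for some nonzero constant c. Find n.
5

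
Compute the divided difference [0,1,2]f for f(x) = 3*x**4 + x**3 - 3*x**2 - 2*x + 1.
21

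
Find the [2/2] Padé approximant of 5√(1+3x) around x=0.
(225*x**2/16 + 75*x/4 + 5)/(9*x**2/16 + 9*x/4 + 1)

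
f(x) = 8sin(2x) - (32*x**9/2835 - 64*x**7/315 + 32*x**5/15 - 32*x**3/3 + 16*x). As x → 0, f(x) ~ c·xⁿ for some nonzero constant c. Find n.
11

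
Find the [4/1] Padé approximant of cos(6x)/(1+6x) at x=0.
(54*x**4 - 18*x**2 + 1)/(6*x + 1)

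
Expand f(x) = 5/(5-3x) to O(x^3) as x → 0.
1 + 3*x/5 + 9*x**2/25 + O(x**3)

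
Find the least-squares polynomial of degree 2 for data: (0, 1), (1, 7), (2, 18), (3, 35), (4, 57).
36/35 + (22/7)x + (19/7)x²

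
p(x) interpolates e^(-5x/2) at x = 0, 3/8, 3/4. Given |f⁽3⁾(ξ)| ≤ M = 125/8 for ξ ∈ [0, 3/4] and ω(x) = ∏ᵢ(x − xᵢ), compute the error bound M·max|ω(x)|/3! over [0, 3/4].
125*sqrt(3)/4096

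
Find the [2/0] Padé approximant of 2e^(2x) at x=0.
4*x**2 + 4*x + 2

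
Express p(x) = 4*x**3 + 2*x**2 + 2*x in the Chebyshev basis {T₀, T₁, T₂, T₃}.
T₀ + (5)T₁ + T₂ + T₃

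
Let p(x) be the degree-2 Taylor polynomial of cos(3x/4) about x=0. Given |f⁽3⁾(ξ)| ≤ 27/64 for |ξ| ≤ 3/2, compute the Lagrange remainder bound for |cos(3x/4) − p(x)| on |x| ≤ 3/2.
243/1024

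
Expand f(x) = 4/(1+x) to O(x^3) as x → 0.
4 - 4*x + 4*x**2 + O(x**3)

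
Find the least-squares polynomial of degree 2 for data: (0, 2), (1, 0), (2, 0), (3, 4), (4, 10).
72/35 + (-26/7)x + (10/7)x²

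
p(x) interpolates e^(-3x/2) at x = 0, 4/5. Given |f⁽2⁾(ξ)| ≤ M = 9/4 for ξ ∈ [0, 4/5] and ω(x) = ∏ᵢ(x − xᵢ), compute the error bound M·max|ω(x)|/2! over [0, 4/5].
9/50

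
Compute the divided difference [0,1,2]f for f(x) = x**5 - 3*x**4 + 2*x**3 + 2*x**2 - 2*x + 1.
2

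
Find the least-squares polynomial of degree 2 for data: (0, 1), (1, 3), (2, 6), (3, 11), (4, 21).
48/35 + (-12/35)x + (9/7)x²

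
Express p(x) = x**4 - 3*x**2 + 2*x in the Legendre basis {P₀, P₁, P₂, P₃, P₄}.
(-4/5)P₀ + (2)P₁ + (-10/7)P₂ + (8/35)P₄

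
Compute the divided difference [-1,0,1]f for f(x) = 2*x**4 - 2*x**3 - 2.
2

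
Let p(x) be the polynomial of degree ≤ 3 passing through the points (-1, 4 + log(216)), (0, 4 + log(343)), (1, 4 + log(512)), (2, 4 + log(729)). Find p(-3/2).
4 + log(21233664*2**(3/8)*3**(11/16)*7**(7/16)/823543)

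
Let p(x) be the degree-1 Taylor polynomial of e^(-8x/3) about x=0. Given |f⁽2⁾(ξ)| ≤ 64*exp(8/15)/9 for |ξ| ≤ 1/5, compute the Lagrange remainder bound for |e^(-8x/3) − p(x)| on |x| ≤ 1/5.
32*exp(8/15)/225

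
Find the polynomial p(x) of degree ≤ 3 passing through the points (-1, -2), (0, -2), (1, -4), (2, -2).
x**3 - x**2 - 2*x - 2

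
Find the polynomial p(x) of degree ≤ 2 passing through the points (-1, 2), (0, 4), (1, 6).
2*x + 4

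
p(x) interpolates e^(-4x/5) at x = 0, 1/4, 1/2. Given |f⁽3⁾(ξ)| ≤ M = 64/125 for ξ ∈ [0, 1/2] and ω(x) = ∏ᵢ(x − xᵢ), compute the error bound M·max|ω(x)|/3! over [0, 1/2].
sqrt(3)/3375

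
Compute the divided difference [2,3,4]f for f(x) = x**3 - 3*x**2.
6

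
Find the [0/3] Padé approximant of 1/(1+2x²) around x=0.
1/(2*x**2 + 1)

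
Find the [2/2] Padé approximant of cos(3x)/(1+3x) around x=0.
(-21*x**2/4 + x/2 + 1)/(3*x**2/4 + 7*x/2 + 1)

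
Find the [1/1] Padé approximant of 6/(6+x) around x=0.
1/(x/6 + 1)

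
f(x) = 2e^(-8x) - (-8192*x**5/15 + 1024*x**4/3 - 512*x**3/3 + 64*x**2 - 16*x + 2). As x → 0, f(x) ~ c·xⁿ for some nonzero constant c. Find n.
6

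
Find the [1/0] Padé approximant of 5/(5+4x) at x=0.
1 - 4*x/5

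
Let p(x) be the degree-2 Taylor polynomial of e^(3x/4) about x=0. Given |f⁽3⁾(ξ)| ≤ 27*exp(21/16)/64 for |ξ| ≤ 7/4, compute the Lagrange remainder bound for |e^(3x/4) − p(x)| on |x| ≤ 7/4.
3087*exp(21/16)/8192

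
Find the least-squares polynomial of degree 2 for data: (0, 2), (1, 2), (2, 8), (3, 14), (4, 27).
67/35 + (-43/35)x + (13/7)x²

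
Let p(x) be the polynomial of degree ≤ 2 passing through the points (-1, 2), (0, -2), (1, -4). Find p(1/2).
-13/4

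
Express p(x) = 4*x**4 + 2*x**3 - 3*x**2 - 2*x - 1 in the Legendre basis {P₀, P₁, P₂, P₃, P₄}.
(-6/5)P₀ + (-4/5)P₁ + (2/7)P₂ + (4/5)P₃ + (32/35)P₄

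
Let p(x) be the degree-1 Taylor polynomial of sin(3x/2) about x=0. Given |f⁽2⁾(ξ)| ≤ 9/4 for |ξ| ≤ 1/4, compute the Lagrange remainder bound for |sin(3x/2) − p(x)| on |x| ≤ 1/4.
9/128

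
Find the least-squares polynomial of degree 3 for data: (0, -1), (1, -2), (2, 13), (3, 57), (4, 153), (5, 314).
-68/63 + (-709/378)x + (-14/9)x² + (157/54)x³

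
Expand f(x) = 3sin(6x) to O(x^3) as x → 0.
18*x + O(x**3)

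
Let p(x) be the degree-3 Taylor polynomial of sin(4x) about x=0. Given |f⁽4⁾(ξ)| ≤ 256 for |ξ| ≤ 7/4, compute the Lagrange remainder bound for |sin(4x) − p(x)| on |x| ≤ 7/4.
2401/24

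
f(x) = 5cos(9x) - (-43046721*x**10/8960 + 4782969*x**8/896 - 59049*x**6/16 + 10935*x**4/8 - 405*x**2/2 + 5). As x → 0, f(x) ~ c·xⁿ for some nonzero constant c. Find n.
12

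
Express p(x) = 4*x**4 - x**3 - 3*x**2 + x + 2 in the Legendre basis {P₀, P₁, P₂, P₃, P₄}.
(9/5)P₀ + (2/5)P₁ + (2/7)P₂ + (-2/5)P₃ + (32/35)P₄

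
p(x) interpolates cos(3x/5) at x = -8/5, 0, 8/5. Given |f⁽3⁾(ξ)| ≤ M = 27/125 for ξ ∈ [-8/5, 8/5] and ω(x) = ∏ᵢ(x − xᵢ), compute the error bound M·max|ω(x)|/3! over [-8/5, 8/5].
512*sqrt(3)/15625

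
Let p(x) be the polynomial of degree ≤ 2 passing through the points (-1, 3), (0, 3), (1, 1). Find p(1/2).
9/4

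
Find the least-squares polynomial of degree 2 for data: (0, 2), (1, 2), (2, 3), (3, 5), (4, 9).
73/35 + (-61/70)x + (9/14)x²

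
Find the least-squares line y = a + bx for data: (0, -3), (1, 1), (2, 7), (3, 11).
a = -16/5, b = 24/5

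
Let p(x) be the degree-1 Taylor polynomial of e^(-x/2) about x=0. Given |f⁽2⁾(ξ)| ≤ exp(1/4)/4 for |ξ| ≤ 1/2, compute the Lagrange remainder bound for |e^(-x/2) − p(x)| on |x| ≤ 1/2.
exp(1/4)/32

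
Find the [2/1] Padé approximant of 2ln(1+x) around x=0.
x*(x + 6)/(3*(2*x/3 + 1))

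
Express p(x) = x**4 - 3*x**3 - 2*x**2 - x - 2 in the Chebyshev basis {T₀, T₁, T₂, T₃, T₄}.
(-21/8)T₀ + (-13/4)T₁ + (-1/2)T₂ + (-3/4)T₃ + (1/8)T₄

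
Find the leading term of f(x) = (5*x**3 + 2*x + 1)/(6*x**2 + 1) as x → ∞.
5*x/6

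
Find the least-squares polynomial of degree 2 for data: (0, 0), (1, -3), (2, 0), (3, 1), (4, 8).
-8/35 + (-22/7)x + (9/7)x²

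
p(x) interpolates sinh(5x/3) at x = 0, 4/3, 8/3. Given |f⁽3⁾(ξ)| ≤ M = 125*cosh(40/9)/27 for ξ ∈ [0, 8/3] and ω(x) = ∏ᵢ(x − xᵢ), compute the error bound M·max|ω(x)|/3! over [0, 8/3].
8000*sqrt(3)*cosh(40/9)/19683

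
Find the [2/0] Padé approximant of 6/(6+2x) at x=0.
x**2/9 - x/3 + 1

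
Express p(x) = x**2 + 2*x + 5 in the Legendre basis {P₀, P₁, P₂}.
(16/3)P₀ + (2)P₁ + (2/3)P₂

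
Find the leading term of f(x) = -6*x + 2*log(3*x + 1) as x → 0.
-9*x**2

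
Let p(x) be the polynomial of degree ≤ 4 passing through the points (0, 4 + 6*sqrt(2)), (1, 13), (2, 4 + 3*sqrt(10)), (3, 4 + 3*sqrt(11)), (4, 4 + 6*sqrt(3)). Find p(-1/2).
-817/32 - 135*sqrt(11)/32 + 105*sqrt(3)/64 + 945*sqrt(2)/64 + 567*sqrt(10)/64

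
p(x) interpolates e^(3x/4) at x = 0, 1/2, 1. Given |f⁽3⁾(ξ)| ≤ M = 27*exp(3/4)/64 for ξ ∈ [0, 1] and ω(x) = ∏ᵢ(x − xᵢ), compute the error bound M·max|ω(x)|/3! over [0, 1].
sqrt(3)*exp(3/4)/512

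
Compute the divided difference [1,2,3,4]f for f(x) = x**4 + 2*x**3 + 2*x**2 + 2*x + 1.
12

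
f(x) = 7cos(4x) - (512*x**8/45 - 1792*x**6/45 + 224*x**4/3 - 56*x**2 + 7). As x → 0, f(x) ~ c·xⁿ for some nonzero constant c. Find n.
10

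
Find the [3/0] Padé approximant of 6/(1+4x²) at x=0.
6 - 24*x**2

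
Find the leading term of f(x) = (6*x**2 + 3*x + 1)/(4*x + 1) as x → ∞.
3*x/2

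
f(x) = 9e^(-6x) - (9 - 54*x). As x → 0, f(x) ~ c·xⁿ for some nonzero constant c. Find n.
2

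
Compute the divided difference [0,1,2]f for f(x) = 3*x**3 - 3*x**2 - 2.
6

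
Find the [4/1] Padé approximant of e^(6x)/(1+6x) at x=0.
(318*x**4/5 + 168*x**3/5 + 18*x**2 + 88*x/15 + 1)/(88*x/15 + 1)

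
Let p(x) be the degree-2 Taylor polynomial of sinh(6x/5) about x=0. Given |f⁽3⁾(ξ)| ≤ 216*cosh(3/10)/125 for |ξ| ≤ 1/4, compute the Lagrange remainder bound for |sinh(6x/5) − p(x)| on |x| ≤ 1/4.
9*cosh(3/10)/2000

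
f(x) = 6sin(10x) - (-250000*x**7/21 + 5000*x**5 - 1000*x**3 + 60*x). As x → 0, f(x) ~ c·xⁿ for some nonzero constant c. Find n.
9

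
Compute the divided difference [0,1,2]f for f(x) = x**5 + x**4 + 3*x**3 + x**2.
32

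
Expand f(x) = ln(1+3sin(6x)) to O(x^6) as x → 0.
18*x - 162*x**2 + 1836*x**3 - 24300*x**4 + 343116*x**5 + O(x**6)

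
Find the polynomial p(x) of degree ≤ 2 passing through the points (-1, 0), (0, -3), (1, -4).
x**2 - 2*x - 3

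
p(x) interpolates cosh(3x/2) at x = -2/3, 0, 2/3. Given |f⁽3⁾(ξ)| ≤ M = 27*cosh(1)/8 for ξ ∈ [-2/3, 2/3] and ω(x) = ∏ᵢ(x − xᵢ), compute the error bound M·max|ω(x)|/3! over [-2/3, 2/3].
sqrt(3)*cosh(1)/27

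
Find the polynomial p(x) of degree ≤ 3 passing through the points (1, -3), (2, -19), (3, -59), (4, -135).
-2*x**3 - 2*x + 1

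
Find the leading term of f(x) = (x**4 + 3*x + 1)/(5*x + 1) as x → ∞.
x**3/5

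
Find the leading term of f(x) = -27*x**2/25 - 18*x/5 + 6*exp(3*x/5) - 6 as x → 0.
27*x**3/125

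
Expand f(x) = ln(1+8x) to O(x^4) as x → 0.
8*x - 32*x**2 + 512*x**3/3 + O(x**4)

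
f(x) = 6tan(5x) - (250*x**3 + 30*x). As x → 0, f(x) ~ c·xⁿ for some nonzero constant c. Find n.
5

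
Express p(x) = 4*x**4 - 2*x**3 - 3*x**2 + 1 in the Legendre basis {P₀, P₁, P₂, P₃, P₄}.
(4/5)P₀ + (-6/5)P₁ + (2/7)P₂ + (-4/5)P₃ + (32/35)P₄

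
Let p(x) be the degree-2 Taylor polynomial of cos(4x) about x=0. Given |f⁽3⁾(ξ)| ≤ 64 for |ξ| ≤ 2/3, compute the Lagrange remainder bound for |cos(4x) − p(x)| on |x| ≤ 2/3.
256/81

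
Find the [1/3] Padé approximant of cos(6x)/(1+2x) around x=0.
(1 - 15*x/2)/(-99*x**3 + 3*x**2 - 11*x/2 + 1)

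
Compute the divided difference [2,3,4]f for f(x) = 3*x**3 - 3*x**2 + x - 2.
24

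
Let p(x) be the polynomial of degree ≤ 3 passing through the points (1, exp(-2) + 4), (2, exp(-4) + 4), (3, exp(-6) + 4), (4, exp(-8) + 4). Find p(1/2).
(-35*exp(4) - 5 + 21*exp(2) + 35*exp(6) + 64*exp(8))*exp(-8)/16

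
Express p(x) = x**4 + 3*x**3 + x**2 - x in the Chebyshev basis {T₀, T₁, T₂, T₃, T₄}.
(7/8)T₀ + (5/4)T₁ + T₂ + (3/4)T₃ + (1/8)T₄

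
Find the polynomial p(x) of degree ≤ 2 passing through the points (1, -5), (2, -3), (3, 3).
2*x**2 - 4*x - 3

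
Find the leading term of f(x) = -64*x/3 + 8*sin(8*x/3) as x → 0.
-2048*x**3/81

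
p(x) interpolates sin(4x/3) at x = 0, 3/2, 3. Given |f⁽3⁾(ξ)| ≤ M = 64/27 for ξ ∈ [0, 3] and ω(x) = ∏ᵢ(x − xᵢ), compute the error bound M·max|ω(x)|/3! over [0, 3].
8*sqrt(3)/27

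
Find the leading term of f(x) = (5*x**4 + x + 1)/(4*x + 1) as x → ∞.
5*x**3/4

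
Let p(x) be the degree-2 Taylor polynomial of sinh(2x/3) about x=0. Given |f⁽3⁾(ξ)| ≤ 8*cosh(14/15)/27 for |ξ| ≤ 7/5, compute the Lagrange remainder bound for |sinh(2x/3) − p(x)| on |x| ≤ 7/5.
1372*cosh(14/15)/10125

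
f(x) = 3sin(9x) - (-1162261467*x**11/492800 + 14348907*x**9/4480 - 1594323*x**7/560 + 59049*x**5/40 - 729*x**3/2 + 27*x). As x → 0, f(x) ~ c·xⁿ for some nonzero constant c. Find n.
13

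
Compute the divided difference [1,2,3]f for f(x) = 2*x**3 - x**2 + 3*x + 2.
11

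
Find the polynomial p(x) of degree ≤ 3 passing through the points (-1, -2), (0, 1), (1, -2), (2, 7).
3*x**3 - 3*x**2 - 3*x + 1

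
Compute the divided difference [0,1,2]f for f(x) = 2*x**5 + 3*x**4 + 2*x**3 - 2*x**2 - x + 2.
55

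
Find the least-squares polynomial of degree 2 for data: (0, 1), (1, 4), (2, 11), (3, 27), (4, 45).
34/35 + (-3/70)x + (39/14)x²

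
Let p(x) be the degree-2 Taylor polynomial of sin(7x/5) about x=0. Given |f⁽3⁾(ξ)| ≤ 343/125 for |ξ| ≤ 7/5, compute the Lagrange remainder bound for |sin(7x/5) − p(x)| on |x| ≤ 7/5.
117649/93750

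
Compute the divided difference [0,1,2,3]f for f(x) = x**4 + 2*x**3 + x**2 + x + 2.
8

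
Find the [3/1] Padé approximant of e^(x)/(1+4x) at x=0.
(1271*x**3/7176 + 595*x**2/1196 + 1197*x/1196 + 1)/(4785*x/1196 + 1)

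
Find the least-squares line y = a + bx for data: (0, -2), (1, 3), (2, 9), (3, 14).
a = -21/10, b = 27/5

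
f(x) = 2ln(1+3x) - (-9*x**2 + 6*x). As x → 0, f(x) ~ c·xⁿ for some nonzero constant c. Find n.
3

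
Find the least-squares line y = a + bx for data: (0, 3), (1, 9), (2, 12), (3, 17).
a = 7/2, b = 9/2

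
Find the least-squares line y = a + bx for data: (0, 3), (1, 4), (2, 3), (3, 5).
a = 3, b = 1/2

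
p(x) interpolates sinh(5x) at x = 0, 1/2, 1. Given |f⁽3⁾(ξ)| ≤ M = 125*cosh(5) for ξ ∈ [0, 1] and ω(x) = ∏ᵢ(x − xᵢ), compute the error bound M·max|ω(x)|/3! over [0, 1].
125*sqrt(3)*cosh(5)/216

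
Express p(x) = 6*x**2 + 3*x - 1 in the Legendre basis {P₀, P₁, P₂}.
P₀ + (3)P₁ + (4)P₂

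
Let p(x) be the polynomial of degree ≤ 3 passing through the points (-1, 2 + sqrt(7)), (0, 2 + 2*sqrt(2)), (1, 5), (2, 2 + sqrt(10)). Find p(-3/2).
-35*sqrt(2)/8 - 5*sqrt(10)/16 + 35*sqrt(7)/16 + 95/16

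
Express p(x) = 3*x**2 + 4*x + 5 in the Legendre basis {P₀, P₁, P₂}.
(6)P₀ + (4)P₁ + (2)P₂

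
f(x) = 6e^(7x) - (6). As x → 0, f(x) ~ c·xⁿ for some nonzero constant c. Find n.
1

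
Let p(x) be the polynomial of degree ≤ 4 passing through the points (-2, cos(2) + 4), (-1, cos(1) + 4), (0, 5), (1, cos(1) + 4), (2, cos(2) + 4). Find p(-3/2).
15*cos(2)/64 + 21*cos(1)/16 + 221/64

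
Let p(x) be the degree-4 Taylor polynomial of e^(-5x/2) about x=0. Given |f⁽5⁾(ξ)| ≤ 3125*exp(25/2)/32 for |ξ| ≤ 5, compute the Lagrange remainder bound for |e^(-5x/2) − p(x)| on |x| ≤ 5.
1953125*exp(25/2)/768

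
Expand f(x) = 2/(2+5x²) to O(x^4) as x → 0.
1 - 5*x**2/2 + O(x**4)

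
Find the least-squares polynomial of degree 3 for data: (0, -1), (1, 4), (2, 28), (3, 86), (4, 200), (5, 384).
-43/42 + (535/252)x + (5/42)x² + (107/36)x³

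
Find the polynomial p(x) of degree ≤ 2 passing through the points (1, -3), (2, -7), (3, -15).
-2*x**2 + 2*x - 3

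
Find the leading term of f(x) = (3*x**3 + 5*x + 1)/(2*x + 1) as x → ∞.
3*x**2/2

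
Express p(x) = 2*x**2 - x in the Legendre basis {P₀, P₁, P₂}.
(2/3)P₀ - P₁ + (4/3)P₂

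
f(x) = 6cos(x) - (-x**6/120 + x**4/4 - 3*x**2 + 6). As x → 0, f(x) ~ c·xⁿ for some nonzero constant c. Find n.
8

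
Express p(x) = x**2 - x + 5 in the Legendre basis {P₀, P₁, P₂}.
(16/3)P₀ - P₁ + (2/3)P₂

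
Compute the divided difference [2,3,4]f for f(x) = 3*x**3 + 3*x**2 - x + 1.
30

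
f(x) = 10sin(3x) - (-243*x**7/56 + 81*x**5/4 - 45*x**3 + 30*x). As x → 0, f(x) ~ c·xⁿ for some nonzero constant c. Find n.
9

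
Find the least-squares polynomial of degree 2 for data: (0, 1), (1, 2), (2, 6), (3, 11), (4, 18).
6/7 + (41/70)x + (13/14)x²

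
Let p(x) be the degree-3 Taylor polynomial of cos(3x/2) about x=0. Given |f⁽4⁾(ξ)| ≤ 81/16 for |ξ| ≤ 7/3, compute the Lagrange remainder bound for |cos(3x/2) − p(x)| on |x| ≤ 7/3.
2401/384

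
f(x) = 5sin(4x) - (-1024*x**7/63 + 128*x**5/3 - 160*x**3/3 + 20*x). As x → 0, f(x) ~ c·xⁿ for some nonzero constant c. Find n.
9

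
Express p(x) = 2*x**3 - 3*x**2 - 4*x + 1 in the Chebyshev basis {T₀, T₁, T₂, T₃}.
(-1/2)T₀ + (-5/2)T₁ + (-3/2)T₂ + (1/2)T₃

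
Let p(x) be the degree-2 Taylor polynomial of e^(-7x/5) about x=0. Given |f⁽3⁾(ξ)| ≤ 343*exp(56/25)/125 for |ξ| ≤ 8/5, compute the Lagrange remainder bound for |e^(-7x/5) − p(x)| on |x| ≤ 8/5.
87808*exp(56/25)/46875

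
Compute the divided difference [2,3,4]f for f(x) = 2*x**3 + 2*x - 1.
18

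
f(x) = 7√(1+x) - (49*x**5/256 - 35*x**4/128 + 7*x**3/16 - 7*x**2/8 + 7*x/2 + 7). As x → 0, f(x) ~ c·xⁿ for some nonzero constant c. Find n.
6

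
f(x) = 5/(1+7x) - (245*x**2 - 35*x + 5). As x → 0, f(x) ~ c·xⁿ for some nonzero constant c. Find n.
3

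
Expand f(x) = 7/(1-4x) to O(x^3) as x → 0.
7 + 28*x + 112*x**2 + O(x**3)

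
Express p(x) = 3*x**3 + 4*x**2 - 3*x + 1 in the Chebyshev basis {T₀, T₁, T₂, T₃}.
(3)T₀ + (-3/4)T₁ + (2)T₂ + (3/4)T₃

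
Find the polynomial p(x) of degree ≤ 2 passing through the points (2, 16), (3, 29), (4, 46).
2*x**2 + 3*x + 2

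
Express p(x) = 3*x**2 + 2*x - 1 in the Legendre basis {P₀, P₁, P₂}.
(2)P₁ + (2)P₂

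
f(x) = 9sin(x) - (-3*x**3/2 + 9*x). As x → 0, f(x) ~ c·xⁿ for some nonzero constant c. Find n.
5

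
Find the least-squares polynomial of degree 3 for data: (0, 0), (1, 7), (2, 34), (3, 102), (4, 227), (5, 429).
1/14 + (191/84)x + (9/7)x² + (37/12)x³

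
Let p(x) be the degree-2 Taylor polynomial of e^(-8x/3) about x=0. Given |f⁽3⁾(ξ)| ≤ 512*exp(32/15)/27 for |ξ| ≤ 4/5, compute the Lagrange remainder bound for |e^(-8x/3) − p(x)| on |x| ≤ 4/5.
16384*exp(32/15)/10125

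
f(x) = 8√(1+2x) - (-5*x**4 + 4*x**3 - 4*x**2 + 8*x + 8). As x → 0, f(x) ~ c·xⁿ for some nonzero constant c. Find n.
5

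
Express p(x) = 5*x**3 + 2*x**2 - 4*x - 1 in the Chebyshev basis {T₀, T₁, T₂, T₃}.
(-1/4)T₁ + T₂ + (5/4)T₃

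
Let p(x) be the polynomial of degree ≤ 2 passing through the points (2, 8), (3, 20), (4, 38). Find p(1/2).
5/4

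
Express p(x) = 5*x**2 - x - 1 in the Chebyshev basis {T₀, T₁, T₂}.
(3/2)T₀ - T₁ + (5/2)T₂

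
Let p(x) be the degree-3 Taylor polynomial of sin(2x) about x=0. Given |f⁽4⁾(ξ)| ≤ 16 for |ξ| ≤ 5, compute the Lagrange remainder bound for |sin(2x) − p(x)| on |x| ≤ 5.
1250/3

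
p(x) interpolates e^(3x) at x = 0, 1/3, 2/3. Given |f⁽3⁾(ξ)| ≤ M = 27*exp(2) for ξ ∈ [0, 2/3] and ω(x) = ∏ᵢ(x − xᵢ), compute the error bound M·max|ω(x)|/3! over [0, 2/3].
sqrt(3)*exp(2)/27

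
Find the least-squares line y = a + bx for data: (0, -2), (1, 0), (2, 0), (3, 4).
a = -11/5, b = 9/5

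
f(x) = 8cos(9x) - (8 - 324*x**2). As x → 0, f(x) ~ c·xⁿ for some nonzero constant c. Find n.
4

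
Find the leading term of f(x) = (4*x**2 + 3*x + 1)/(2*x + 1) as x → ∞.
2*x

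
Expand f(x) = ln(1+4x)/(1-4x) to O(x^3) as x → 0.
4*x + 8*x**2 + O(x**3)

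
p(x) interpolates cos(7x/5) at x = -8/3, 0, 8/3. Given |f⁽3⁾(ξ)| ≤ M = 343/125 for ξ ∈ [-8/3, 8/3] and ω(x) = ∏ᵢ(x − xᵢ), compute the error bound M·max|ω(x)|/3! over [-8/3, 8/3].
175616*sqrt(3)/91125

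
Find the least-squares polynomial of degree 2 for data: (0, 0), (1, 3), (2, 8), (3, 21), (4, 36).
6/35 + (-1/7)x + (16/7)x²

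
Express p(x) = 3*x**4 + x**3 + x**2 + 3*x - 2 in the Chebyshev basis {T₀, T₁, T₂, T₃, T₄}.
(-3/8)T₀ + (15/4)T₁ + (2)T₂ + (1/4)T₃ + (3/8)T₄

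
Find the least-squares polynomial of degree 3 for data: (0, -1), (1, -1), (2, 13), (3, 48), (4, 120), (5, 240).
-151/126 + (-629/756)x + (-71/252)x² + (109/54)x³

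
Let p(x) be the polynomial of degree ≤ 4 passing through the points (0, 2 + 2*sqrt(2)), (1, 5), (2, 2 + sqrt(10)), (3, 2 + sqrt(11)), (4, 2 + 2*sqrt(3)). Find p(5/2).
-5*sqrt(3)/64 + 3*sqrt(2)/64 + 49/32 + 15*sqrt(11)/32 + 45*sqrt(10)/64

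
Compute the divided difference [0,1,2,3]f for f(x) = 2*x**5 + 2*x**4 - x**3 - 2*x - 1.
61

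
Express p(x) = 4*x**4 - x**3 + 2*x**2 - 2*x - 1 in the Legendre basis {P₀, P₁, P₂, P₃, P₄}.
(7/15)P₀ + (-13/5)P₁ + (76/21)P₂ + (-2/5)P₃ + (32/35)P₄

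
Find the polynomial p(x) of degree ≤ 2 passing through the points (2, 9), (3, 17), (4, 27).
x**2 + 3*x - 1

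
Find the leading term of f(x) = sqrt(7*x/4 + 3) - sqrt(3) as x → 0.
7*sqrt(3)*x/24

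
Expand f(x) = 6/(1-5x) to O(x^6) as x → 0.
6 + 30*x + 150*x**2 + 750*x**3 + 3750*x**4 + 18750*x**5 + O(x**6)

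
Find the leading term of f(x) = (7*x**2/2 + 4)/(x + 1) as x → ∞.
7*x/2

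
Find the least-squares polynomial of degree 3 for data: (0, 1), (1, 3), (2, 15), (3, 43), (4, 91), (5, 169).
8/9 + (-89/378)x + (199/126)x² + (28/27)x³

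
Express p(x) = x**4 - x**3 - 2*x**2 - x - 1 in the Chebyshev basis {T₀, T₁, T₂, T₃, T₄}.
(-13/8)T₀ + (-7/4)T₁ + (-1/2)T₂ + (-1/4)T₃ + (1/8)T₄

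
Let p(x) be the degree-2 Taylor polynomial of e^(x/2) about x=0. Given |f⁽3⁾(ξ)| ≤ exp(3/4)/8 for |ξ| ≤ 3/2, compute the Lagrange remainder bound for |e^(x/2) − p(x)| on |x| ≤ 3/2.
9*exp(3/4)/128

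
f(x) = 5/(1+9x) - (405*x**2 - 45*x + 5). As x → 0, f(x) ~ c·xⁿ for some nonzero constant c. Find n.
3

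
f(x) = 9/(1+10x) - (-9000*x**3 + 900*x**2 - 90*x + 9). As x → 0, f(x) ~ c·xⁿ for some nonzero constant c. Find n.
4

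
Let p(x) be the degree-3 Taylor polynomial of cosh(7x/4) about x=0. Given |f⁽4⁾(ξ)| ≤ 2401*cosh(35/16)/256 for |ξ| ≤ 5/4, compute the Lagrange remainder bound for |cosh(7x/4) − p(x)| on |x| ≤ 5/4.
1500625*cosh(35/16)/1572864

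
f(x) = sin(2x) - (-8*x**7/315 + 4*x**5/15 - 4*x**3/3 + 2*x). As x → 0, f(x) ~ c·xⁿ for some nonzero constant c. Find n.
9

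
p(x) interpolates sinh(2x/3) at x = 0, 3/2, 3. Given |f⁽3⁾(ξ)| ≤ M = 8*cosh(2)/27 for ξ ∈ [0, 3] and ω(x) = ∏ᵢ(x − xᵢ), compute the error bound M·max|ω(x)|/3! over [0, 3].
sqrt(3)*cosh(2)/27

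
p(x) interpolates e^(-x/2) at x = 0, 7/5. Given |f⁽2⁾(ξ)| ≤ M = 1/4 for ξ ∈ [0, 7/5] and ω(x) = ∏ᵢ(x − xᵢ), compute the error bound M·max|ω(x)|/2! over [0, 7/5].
49/800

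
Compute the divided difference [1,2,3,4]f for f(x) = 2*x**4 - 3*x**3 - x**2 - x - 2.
17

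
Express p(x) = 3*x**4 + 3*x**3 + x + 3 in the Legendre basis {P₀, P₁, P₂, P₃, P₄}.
(18/5)P₀ + (14/5)P₁ + (12/7)P₂ + (6/5)P₃ + (24/35)P₄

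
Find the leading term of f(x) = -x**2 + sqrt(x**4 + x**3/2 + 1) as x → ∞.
x/4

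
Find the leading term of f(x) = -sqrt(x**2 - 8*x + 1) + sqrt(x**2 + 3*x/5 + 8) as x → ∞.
43/10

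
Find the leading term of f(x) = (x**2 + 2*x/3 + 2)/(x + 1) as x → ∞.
x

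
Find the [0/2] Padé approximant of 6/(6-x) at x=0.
1/(1 - x/6)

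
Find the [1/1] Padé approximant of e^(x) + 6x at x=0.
(97*x/14 + 1)/(1 - x/14)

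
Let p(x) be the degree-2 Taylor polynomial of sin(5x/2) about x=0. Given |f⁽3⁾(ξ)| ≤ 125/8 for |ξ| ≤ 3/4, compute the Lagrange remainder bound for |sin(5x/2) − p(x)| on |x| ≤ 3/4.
1125/1024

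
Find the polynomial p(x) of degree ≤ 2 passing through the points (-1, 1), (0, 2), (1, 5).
x**2 + 2*x + 2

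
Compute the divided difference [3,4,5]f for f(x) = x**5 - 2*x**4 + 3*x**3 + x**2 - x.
503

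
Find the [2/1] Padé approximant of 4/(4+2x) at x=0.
1/(x/2 + 1)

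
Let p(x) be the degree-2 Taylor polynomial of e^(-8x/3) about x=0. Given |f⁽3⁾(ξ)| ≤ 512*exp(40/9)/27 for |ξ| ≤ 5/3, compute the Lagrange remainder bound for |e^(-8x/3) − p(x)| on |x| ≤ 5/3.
32000*exp(40/9)/2187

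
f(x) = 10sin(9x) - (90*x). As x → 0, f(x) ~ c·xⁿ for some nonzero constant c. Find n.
3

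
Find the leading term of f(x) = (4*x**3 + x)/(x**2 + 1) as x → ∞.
4*x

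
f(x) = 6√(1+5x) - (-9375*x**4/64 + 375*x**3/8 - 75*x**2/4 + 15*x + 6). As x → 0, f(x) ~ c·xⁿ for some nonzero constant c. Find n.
5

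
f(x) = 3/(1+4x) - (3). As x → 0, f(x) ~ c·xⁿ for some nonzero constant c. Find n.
1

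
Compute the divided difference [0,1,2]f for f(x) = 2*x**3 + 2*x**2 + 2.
8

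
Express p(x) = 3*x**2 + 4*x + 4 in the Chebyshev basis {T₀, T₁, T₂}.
(11/2)T₀ + (4)T₁ + (3/2)T₂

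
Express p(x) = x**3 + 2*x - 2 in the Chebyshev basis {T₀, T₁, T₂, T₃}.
(-2)T₀ + (11/4)T₁ + (1/4)T₃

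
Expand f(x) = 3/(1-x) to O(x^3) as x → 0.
3 + 3*x + 3*x**2 + O(x**3)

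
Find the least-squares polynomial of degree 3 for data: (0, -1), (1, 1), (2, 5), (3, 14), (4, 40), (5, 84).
-127/126 + (2911/756)x + (-689/252)x² + (29/27)x³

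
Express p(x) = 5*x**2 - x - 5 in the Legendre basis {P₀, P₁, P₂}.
(-10/3)P₀ - P₁ + (10/3)P₂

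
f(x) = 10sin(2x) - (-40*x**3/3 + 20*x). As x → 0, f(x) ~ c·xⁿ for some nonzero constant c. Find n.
5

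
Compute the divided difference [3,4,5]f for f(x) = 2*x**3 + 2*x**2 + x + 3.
26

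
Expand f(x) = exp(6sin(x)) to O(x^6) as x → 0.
1 + 6*x + 18*x**2 + 35*x**3 + 48*x**4 + 937*x**5/20 + O(x**6)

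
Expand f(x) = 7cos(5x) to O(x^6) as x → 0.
7 - 175*x**2/2 + 4375*x**4/24 + O(x**6)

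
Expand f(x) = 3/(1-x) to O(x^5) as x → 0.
3 + 3*x + 3*x**2 + 3*x**3 + 3*x**4 + O(x**5)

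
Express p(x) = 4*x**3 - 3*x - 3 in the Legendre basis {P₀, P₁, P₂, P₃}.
(-3)P₀ + (-3/5)P₁ + (8/5)P₃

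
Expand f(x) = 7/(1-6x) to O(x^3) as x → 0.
7 + 42*x + 252*x**2 + O(x**3)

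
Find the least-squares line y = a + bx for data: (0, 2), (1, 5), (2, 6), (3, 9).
a = 11/5, b = 11/5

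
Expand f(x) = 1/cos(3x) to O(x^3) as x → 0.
1 + 9*x**2/2 + O(x**3)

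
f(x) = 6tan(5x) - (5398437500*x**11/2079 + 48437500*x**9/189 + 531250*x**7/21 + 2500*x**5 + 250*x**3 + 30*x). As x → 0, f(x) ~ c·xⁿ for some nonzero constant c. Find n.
13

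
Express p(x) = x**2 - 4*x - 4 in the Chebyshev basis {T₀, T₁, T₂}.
(-7/2)T₀ + (-4)T₁ + (1/2)T₂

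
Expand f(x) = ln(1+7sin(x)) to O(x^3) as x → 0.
7*x - 49*x**2/2 + O(x**3)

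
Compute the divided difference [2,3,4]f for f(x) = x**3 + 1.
9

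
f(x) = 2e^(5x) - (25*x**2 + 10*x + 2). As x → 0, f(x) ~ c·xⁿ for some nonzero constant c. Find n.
3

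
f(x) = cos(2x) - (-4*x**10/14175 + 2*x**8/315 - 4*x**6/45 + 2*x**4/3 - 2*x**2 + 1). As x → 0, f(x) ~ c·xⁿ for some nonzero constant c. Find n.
12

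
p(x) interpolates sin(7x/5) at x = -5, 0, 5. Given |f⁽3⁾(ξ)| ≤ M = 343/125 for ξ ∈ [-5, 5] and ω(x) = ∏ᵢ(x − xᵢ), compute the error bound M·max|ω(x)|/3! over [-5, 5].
343*sqrt(3)/27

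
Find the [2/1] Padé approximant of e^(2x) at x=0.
(2*x**2/3 + 4*x/3 + 1)/(1 - 2*x/3)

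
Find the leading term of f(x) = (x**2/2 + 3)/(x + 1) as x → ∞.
x/2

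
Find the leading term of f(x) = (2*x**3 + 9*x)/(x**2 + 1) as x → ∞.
2*x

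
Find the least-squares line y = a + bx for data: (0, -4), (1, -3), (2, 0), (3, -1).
a = -19/5, b = 6/5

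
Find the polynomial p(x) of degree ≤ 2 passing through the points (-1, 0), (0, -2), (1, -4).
-2*x - 2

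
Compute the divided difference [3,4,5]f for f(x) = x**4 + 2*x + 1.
97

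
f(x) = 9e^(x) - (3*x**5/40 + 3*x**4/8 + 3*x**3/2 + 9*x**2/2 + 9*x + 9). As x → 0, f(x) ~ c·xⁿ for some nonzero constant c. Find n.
6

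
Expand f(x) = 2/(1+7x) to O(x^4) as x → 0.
2 - 14*x + 98*x**2 - 686*x**3 + O(x**4)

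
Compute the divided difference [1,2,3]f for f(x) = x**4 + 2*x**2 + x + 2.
27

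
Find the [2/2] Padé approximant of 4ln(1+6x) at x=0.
24*x*(3*x + 1)/(6*x**2 + 6*x + 1)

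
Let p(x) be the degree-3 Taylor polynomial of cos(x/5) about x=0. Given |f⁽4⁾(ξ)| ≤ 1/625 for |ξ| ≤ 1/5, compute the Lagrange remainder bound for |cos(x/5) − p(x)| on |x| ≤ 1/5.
1/9375000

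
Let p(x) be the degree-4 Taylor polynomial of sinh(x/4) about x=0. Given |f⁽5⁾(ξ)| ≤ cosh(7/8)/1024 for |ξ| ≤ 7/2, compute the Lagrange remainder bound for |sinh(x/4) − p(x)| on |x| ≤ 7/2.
16807*cosh(7/8)/3932160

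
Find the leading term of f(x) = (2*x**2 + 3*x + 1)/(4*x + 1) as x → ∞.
x/2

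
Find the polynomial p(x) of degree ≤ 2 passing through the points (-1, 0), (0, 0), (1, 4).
2*x**2 + 2*x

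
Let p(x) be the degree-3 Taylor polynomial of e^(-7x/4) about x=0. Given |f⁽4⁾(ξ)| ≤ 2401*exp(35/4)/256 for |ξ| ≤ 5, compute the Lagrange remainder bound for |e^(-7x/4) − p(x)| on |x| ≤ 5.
1500625*exp(35/4)/6144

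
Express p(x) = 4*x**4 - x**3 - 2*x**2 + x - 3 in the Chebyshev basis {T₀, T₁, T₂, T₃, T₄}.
(-5/2)T₀ + (1/4)T₁ + T₂ + (-1/4)T₃ + (1/2)T₄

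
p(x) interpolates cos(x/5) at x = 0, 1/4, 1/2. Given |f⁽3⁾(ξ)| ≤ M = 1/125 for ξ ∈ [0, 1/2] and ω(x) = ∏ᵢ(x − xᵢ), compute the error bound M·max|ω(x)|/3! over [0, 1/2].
sqrt(3)/216000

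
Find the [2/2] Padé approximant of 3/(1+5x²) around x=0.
3/(5*x**2 + 1)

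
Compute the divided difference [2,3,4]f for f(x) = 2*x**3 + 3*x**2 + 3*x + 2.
21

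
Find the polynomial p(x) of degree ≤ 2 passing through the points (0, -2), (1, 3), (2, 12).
2*x**2 + 3*x - 2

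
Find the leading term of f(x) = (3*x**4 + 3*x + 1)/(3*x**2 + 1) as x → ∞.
x**2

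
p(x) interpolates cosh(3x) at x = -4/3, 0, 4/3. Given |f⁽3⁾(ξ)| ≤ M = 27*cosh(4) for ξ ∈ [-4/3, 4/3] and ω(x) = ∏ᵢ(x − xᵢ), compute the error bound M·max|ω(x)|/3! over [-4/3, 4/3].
64*sqrt(3)*cosh(4)/27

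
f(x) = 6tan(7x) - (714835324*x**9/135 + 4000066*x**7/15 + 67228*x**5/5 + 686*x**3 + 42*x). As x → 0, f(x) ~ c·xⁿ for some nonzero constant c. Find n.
11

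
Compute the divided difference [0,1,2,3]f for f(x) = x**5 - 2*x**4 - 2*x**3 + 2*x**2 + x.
11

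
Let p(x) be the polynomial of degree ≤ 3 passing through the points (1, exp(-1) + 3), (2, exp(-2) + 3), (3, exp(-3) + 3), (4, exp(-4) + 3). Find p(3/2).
(-5*e + 1 + 5*exp(3) + 15*exp(2) + 48*exp(4))*exp(-4)/16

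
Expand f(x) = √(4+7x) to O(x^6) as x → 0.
2 + 7*x/4 - 49*x**2/64 + 343*x**3/512 - 12005*x**4/16384 + 117649*x**5/131072 + O(x**6)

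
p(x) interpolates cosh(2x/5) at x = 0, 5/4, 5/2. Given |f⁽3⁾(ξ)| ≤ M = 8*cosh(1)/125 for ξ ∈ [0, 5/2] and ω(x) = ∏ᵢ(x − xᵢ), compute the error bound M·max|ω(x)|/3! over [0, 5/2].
sqrt(3)*cosh(1)/216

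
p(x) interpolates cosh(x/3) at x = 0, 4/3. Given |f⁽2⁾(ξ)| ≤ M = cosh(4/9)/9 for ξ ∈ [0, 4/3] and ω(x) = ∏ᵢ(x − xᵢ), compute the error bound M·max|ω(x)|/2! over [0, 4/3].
2*cosh(4/9)/81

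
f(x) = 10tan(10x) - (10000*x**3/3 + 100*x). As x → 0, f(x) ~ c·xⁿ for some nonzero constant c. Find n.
5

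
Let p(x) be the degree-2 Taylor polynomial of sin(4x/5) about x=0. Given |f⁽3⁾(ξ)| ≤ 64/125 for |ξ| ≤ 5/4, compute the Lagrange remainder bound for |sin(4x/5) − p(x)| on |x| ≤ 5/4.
1/6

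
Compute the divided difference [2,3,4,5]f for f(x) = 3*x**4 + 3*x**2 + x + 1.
42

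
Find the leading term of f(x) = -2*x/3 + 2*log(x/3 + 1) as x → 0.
-x**2/9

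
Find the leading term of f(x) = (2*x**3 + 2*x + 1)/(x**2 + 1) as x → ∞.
2*x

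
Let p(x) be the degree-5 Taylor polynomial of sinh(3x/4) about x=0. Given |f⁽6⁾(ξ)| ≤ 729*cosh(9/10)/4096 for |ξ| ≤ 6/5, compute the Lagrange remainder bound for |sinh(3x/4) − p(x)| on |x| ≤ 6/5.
59049*cosh(9/10)/80000000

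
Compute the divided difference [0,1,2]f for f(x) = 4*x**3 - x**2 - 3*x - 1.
11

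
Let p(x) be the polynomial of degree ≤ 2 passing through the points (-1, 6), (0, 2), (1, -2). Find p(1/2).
0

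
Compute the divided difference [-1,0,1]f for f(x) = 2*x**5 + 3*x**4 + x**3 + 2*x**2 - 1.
5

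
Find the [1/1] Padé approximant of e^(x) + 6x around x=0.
(97*x/14 + 1)/(1 - x/14)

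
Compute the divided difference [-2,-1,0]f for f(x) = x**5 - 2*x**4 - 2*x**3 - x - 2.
-23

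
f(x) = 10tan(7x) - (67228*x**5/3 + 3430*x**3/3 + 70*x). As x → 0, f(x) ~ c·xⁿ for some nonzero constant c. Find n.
7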